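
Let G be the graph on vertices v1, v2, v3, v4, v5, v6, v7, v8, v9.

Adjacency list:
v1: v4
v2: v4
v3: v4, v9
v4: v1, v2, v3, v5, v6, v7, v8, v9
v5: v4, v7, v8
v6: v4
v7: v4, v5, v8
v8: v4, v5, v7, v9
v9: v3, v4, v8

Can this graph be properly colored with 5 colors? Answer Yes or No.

The chromatic number is 4. v4, v5, v7, v8 form a clique, so at least 4 colors are needed.
One proper 4-coloring: v1=2, v2=2, v3=2, v4=1, v5=3, v6=2, v7=4, v8=2, v9=3.
Since 5 ≥ 4, a proper 5-coloring certainly exists.

Yes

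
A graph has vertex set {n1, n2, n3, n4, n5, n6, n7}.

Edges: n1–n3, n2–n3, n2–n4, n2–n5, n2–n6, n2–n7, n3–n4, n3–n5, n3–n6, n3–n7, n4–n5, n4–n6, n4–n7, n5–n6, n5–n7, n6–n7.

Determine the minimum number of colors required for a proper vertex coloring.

n2, n3, n4, n5, n6, n7 are mutually adjacent (a clique of size 6), so at least 6 colors are needed.
A valid assignment using 6 colors: n1=2, n2=2, n3=1, n4=6, n5=3, n6=5, n7=4. Each edge has distinct colors on its endpoints.

6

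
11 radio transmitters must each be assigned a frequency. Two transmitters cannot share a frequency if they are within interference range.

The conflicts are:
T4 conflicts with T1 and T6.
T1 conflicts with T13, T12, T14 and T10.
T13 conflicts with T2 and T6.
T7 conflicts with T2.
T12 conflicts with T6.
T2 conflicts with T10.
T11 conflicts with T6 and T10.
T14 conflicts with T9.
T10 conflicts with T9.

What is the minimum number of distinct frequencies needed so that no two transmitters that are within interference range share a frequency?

3

The cycle T13-T2-T10-T11-T6-T13 has odd length 5, so it cannot be 2-colored; at least 3 frequencies are needed.
3 frequencies suffice: frequency 1 → {T1, T2, T6, T9}; frequency 2 → {T4, T13, T7, T12, T14, T10}; frequency 3 → {T11}. No two conflicting transmitters share a frequency.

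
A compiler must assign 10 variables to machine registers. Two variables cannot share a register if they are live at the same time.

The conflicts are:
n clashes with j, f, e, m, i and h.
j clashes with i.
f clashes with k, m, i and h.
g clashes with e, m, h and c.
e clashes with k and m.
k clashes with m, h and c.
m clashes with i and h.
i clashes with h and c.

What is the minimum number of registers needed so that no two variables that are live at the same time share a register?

n, f, m, i, h are mutually in conflict, so at least 5 registers are needed.
A valid assignment using 5 registers: n=4, j=1, f=5, g=3, e=2, k=3, m=1, i=3, h=2, c=1. Each listed conflict is separated.

5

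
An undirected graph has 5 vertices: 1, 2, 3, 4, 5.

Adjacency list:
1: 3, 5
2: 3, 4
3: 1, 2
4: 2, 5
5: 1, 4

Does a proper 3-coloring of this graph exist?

Yes

The chromatic number is 3. The cycle 4-5-1-3-2-4 has odd length 5, so it cannot be 2-colored; at least 3 colors are needed.
One proper 3-coloring: 1=a, 2=c, 3=b, 4=a, 5=b.
That is already a proper 3-coloring.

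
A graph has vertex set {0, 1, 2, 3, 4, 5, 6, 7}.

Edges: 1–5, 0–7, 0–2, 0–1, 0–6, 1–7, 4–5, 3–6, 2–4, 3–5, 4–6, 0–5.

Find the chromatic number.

3

0, 1, 5 are mutually adjacent, so at least 3 colors are needed.
3 colors suffice: 0=a, 1=c, 2=b, 3=a, 4=a, 5=b, 6=b, 7=b. Each edge has distinct colors on its endpoints.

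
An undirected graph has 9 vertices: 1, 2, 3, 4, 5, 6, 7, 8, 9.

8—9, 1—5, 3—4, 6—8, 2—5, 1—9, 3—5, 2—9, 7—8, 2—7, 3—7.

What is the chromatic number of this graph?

1 and 5 are adjacent, so at least 2 colors are needed.
2 colors suffice: color a → {1, 2, 3, 8}; color b → {4, 5, 6, 7, 9}. No two adjacent vertices share a color.

2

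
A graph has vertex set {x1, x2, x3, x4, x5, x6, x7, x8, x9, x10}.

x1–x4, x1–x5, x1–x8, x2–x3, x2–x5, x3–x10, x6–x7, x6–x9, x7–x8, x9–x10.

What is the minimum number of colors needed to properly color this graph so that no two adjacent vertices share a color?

The cycle x8-x7-x6-x9-x10-x3-x2-x5-x1-x8 has odd length 9, so it cannot be 2-colored; at least 3 colors are needed.
3 colors suffice: color R → {x1, x2, x7, x10}; color B → {x3, x4, x5, x8, x9}; color G → {x6}. Every edge joins two different colors.

3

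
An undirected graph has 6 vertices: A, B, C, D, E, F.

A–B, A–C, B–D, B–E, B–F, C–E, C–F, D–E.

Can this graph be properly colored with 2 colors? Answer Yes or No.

No

B, D, E are pairwise adjacent, so at least 3 colors are needed.
So 2 colors are not enough.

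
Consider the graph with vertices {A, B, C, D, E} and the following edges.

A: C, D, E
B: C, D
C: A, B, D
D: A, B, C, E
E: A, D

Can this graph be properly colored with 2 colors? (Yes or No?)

No

B, C, D are mutually adjacent, so at least 3 colors are needed.
So 2 colors are not enough.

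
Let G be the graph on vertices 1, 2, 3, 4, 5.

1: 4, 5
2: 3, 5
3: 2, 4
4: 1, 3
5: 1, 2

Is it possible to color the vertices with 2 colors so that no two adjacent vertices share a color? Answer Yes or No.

The cycle 2-3-4-1-5-2 has odd length 5, so it cannot be 2-colored; at least 3 colors are needed.
So 2 colors are not enough.

No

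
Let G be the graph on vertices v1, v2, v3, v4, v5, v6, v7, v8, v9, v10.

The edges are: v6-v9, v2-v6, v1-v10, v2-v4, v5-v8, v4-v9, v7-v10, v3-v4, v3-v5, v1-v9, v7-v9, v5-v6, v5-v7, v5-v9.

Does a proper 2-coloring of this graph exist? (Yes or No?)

No

v5, v6, v9 are pairwise adjacent, so at least 3 colors are needed.
So 2 colors are not enough.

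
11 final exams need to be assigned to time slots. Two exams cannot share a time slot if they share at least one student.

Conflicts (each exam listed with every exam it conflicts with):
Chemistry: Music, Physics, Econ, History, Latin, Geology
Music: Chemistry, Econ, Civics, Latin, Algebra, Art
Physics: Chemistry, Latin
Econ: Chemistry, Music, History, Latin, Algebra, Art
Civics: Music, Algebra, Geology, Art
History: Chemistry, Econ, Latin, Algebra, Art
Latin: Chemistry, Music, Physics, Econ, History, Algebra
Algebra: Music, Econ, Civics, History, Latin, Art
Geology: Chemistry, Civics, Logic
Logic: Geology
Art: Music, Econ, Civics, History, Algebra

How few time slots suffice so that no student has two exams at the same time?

Chemistry, Music, Econ, Latin are mutually in conflict, so at least 4 time slots are needed.
4 time slots suffice: time slot 1 → {Latin, Geology, Art}; time slot 2 → {Chemistry, Algebra, Logic}; time slot 3 → {Music, Physics, History}; time slot 4 → {Econ, Civics}. Every pair that conflicts lands in different time slots.

4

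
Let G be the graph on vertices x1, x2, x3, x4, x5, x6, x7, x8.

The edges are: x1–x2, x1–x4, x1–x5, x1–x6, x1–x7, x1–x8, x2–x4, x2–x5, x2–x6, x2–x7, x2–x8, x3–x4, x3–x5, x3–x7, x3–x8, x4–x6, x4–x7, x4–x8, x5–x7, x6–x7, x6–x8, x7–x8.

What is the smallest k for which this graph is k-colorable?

6

x1, x2, x4, x6, x7, x8 are mutually adjacent (a clique of size 6), so at least 6 colors are needed.
6 colors suffice: color 1 → {x7}; color 2 → {x5, x8}; color 3 → {x4}; color 4 → {x1, x3}; color 5 → {x2}; color 6 → {x6}. Every edge joins two different colors.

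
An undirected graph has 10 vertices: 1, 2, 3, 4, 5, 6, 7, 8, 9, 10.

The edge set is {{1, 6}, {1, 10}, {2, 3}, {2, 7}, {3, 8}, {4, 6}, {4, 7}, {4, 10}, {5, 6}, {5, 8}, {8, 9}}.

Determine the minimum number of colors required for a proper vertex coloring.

3

The cycle 7-4-6-5-8-3-2-7 has odd length 7, so it cannot be 2-colored; at least 3 colors are needed.
3 colors suffice: color red → {1, 2, 4, 8}; color blue → {3, 6, 7, 9, 10}; color green → {5}. No two adjacent vertices share a color.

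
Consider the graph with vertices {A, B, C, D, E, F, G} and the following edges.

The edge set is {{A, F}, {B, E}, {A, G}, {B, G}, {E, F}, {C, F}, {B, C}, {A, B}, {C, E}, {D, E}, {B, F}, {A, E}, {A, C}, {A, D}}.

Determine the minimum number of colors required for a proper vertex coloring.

5

A, B, C, E, F are mutually adjacent (a clique of size 5), so at least 5 colors are needed.
One proper 5-coloring: A=red, B=green, C=purple, D=green, E=blue, F=yellow, G=blue. Every edge joins two different colors.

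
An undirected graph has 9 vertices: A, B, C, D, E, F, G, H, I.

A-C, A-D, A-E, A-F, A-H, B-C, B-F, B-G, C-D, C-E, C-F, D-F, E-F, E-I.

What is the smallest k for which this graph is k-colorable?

4

A, C, D, F are pairwise adjacent (a clique of size 4), so at least 4 colors are needed.
4 colors suffice: color 1 → {C, G, H, I}; color 2 → {A, B}; color 3 → {F}; color 4 → {D, E}. No two adjacent vertices share a color.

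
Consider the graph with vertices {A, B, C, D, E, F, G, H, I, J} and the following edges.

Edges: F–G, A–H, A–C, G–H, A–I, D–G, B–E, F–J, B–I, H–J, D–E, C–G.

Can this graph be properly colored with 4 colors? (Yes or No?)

Yes

The chromatic number is 3. The cycle B-I-A-H-G-D-E-B has odd length 7, so it cannot be 2-colored; at least 3 colors are needed.
One proper 3-coloring: A=red, B=red, C=blue, D=blue, E=green, F=blue, G=red, H=blue, I=blue, J=red.
Since 4 ≥ 3, a proper 4-coloring certainly exists.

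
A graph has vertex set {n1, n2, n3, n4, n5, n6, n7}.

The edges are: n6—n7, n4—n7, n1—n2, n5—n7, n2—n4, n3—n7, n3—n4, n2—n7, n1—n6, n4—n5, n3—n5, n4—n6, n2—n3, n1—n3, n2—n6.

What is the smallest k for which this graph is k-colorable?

n3, n4, n5, n7 are pairwise adjacent (a clique of size 4), so at least 4 colors are needed.
4 colors suffice: color red → {n1, n4}; color blue → {n2, n5}; color green → {n7}; color yellow → {n3, n6}. Each edge has distinct colors on its endpoints.

4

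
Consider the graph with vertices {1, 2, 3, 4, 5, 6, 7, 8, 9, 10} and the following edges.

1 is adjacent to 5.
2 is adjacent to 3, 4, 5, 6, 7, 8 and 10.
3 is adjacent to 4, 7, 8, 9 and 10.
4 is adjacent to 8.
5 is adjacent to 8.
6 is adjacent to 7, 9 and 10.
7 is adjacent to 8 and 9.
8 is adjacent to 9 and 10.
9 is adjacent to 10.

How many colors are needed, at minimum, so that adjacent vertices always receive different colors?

4

3, 7, 8, 9 are pairwise adjacent (a clique of size 4), so at least 4 colors are needed.
A valid assignment using 4 colors: 1=a, 2=b, 3=c, 4=d, 5=c, 6=a, 7=d, 8=a, 9=b, 10=d. Every edge joins two different colors.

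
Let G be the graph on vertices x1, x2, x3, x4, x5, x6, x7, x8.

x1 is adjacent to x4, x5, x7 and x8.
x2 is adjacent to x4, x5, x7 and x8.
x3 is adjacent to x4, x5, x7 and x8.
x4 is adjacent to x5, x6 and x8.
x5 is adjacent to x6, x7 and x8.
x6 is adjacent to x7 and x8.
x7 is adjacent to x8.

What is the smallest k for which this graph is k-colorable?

4

x2, x4, x5, x8 are mutually adjacent (a clique of size 4), so at least 4 colors are needed.
A valid assignment using 4 colors: x1=4, x2=4, x3=4, x4=3, x5=1, x6=4, x7=3, x8=2. Each edge has distinct colors on its endpoints.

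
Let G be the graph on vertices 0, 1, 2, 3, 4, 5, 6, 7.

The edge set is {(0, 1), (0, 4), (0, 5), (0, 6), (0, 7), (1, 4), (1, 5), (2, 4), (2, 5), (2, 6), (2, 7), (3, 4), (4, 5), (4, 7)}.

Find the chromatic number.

4

0, 1, 4, 5 are mutually adjacent (a clique of size 4), so at least 4 colors are needed.
4 colors suffice: 0=blue, 1=yellow, 2=blue, 3=blue, 4=red, 5=green, 6=red, 7=green. No two adjacent vertices share a color.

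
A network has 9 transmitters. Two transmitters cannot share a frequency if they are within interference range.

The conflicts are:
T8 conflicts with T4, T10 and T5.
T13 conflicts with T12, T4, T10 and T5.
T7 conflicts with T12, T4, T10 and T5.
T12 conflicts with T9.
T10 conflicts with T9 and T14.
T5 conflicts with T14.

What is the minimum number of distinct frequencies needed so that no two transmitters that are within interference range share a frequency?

2

T10 and T9 conflict, so at least 2 frequencies are needed.
2 frequencies suffice: frequency 1 → {T12, T4, T10, T5}; frequency 2 → {T8, T13, T7, T9, T14}. No two conflicting transmitters share a frequency.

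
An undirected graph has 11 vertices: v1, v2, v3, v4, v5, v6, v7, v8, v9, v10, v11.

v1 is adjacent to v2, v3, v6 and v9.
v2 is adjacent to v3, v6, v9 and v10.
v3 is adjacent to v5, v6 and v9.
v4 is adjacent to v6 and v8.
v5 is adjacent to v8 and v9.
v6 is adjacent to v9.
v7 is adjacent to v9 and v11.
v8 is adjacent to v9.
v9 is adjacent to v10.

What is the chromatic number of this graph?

5

v1, v2, v3, v6, v9 are pairwise adjacent (a clique of size 5), so at least 5 colors are needed.
One proper 5-coloring: v1=P, v2=G, v3=B, v4=R, v5=G, v6=Y, v7=B, v8=B, v9=R, v10=B, v11=R. Each edge has distinct colors on its endpoints.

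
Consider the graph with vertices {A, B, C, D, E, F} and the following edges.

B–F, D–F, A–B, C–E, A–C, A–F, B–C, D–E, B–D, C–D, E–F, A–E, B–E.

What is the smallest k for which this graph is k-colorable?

4

A, B, C, E are pairwise adjacent (a clique of size 4), so at least 4 colors are needed.
4 colors suffice: color red → {E}; color blue → {B}; color green → {C, F}; color yellow → {A, D}. No two adjacent vertices share a color.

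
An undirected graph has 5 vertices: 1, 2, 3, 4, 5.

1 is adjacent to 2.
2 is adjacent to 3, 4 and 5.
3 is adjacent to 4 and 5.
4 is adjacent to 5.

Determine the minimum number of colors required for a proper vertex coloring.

4

2, 3, 4, 5 are pairwise adjacent (a clique of size 4), so at least 4 colors are needed.
4 colors suffice: color red → {2}; color blue → {1, 4}; color green → {3}; color yellow → {5}. No two adjacent vertices share a color.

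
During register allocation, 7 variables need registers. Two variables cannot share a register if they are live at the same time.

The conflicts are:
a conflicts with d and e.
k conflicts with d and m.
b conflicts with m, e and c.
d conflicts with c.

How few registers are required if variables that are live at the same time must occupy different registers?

3

The cycle c-b-m-k-d-c has odd length 5, so it cannot be 2-colored; at least 3 registers are needed.
3 registers suffice: register 1 → {b, d}; register 2 → {m, e, c}; register 3 → {a, k}. No two conflicting variables share a register.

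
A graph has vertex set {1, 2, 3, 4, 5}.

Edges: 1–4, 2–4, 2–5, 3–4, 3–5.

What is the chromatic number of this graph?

2 and 5 are adjacent, so at least 2 colors are needed.
2 colors suffice: color red → {4, 5}; color blue → {1, 2, 3}. Every edge joins two different colors.

2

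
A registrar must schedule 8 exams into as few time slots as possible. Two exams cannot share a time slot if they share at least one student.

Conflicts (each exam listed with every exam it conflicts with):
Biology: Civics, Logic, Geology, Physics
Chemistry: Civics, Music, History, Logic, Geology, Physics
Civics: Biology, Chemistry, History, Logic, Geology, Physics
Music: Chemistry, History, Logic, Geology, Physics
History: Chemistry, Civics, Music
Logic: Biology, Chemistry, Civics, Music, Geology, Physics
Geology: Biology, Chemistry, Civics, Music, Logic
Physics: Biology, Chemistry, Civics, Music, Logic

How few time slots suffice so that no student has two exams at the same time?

Biology, Civics, Logic, Geology pairwise conflict, so at least 4 time slots are needed.
Using 4 time slots: Biology=2, Chemistry=2, Civics=3, Music=3, History=1, Logic=1, Geology=4, Physics=4. Every pair that conflicts lands in different time slots.

4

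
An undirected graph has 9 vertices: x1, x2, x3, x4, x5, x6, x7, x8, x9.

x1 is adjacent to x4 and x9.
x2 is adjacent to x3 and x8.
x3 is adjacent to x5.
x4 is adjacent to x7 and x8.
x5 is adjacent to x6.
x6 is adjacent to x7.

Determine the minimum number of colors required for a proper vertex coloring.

3

The cycle x2-x3-x5-x6-x7-x4-x8-x2 has odd length 7, so it cannot be 2-colored; at least 3 colors are needed.
One proper 3-coloring: x1=blue, x2=red, x3=green, x4=red, x5=blue, x6=red, x7=blue, x8=blue, x9=red. Each edge has distinct colors on its endpoints.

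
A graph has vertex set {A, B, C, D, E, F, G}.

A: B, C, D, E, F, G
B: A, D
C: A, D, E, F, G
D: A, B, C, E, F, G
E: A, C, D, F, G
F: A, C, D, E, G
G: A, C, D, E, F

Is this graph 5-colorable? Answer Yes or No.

A, C, D, E, F, G form a clique, so at least 6 colors are needed.
So 5 colors are not enough.

No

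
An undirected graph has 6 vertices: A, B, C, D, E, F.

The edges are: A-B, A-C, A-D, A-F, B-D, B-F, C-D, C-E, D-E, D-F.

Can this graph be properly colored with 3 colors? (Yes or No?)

A, B, D, F are pairwise adjacent (a clique of size 4), so at least 4 colors are needed.
So 3 colors are not enough.

No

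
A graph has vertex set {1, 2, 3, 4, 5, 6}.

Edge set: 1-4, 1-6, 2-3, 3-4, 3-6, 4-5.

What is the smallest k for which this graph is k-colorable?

4 and 5 are adjacent, so at least 2 colors are needed.
2 colors suffice: color a → {2, 4, 6}; color b → {1, 3, 5}. Every edge joins two different colors.

2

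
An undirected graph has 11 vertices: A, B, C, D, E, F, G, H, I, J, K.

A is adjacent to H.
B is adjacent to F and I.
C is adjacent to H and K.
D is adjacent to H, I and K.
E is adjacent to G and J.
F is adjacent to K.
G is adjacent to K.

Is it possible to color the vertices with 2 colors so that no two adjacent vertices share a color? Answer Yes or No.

The cycle I-B-F-K-D-I has odd length 5, so it cannot be 2-colored; at least 3 colors are needed.
So 2 colors are not enough.

No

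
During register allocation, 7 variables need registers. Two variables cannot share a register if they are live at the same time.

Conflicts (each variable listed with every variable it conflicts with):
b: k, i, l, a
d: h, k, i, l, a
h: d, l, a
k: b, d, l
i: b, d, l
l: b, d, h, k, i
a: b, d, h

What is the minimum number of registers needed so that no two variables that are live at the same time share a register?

d, h, a all conflict with each other, so at least 3 registers are needed.
3 registers suffice: register 1 → {b, d}; register 2 → {l, a}; register 3 → {h, k, i}. Every pair that conflicts lands in different registers.

3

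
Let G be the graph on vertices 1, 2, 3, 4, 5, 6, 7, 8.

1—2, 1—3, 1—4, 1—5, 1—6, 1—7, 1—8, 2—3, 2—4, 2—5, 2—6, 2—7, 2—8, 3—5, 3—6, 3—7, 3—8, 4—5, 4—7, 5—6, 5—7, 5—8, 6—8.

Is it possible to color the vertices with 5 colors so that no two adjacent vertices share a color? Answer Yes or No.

No

1, 2, 3, 5, 6, 8 are mutually adjacent (a clique of size 6), so at least 6 colors are needed.
So 5 colors are not enough.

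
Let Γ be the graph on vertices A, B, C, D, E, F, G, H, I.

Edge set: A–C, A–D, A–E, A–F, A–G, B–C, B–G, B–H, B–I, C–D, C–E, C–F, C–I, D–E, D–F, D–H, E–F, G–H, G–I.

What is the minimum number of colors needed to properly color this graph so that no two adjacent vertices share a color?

A, C, D, E, F are mutually adjacent (a clique of size 5), so at least 5 colors are needed.
5 colors suffice: color 1 → {C, G}; color 2 → {A, B}; color 3 → {D, I}; color 4 → {E, H}; color 5 → {F}. Each edge has distinct colors on its endpoints.

5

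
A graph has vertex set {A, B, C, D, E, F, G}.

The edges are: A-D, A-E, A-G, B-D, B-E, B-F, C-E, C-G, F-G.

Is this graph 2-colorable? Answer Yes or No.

No

The cycle E-B-F-G-A-E has odd length 5, so it cannot be 2-colored; at least 3 colors are needed.
So 2 colors are not enough.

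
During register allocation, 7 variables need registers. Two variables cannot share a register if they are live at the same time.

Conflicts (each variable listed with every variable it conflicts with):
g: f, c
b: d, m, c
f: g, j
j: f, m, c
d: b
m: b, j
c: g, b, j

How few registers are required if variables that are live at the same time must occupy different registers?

b and m conflict, so at least 2 registers are needed.
2 registers suffice: register 1 → {f, d, m, c}; register 2 → {g, b, j}. Every pair that conflicts lands in different registers.

2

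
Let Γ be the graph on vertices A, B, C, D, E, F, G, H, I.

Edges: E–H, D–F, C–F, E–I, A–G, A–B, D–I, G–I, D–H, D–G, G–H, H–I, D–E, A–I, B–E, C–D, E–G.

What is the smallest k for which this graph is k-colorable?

5

D, E, G, H, I are mutually adjacent (a clique of size 5), so at least 5 colors are needed.
5 colors suffice: A=red, B=blue, C=blue, D=red, E=green, F=green, G=blue, H=purple, I=yellow. Every edge joins two different colors.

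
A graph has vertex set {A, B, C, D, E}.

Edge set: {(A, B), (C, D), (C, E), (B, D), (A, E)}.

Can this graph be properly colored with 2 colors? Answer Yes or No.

No

The cycle A-E-C-D-B-A has odd length 5, so it cannot be 2-colored; at least 3 colors are needed.
So 2 colors are not enough.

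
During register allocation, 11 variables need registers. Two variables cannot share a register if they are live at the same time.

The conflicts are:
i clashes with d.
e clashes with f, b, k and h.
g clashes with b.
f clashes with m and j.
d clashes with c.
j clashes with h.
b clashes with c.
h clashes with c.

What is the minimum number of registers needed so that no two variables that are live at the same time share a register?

f and m conflict, so at least 2 registers are needed.
A valid assignment using 2 registers: i=1, e=1, g=1, f=2, m=1, d=2, j=1, b=2, k=2, h=2, c=1. Every pair that conflicts lands in different registers.

2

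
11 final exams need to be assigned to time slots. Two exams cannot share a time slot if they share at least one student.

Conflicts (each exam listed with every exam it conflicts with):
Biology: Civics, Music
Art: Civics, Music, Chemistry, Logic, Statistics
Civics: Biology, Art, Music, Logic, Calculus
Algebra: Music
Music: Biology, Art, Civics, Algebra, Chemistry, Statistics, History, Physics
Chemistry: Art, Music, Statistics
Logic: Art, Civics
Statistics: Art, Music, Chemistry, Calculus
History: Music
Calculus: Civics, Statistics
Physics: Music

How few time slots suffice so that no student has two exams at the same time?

4

Art, Music, Chemistry, Statistics are mutually in conflict, so at least 4 time slots are needed.
4 time slots suffice: time slot 1 → {Music, Logic, Calculus}; time slot 2 → {Civics, Algebra, Statistics, History, Physics}; time slot 3 → {Biology, Art}; time slot 4 → {Chemistry}. Each listed conflict is separated.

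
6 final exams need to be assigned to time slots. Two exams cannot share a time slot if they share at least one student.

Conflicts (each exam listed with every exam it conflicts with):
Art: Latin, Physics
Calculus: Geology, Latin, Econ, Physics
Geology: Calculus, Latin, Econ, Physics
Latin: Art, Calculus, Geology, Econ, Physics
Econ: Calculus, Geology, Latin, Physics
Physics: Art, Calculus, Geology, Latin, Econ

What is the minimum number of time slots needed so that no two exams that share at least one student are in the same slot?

5

Calculus, Geology, Latin, Econ, Physics all conflict with each other, so at least 5 time slots are needed.
5 time slots suffice: time slot 1 → {Physics}; time slot 2 → {Latin}; time slot 3 → {Art, Econ}; time slot 4 → {Geology}; time slot 5 → {Calculus}. Every pair that conflicts lands in different time slots.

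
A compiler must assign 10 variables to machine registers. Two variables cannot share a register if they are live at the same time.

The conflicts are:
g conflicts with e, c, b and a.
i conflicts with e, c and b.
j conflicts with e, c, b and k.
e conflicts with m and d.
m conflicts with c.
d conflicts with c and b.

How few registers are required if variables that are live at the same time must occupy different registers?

g and a conflict, so at least 2 registers are needed.
2 registers suffice: g=2, i=2, j=2, e=1, m=2, d=2, c=1, b=1, k=1, a=1. Every pair that conflicts lands in different registers.

2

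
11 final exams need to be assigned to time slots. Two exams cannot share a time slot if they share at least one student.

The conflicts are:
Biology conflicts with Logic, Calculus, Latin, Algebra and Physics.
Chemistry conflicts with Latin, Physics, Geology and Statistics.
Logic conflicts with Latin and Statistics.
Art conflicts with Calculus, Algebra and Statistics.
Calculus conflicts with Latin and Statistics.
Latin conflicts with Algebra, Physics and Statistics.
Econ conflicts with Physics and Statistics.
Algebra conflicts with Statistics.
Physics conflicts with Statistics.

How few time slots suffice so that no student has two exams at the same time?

4

Chemistry, Latin, Physics, Statistics all conflict with each other, so at least 4 time slots are needed.
4 time slots suffice: time slot 1 → {Biology, Geology, Statistics}; time slot 2 → {Art, Latin, Econ}; time slot 3 → {Logic, Calculus, Algebra, Physics}; time slot 4 → {Chemistry}. Every pair that conflicts lands in different time slots.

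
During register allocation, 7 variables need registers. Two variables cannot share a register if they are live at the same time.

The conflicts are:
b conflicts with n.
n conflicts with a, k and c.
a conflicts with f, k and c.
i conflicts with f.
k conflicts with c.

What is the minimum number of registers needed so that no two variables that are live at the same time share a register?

4

n, a, k, c pairwise conflict, so at least 4 registers are needed.
4 registers suffice: register 1 → {n, f}; register 2 → {b, a, i}; register 3 → {c}; register 4 → {k}. Every pair that conflicts lands in different registers.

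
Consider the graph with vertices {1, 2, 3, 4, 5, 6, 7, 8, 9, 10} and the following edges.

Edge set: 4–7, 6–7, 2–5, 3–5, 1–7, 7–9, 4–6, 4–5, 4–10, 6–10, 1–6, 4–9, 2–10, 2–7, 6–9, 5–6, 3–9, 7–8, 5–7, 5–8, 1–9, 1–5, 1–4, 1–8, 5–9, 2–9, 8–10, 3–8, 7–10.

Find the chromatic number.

1, 4, 5, 6, 7, 9 form a clique, so at least 6 colors are needed.
6 colors suffice: color a → {3, 7}; color b → {5, 10}; color c → {8, 9}; color d → {1, 2}; color e → {4}; color f → {6}. Every edge joins two different colors.

6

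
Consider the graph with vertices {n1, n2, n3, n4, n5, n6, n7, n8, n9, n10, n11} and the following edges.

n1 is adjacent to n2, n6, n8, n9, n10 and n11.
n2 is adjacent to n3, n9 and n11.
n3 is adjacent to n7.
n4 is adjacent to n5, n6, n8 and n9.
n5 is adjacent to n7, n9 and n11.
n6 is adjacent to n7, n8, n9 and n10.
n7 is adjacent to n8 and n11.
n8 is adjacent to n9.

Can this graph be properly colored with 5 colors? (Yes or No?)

The chromatic number is 4. n4, n6, n8, n9 form a clique, so at least 4 colors are needed.
One proper 4-coloring: n1=1, n2=2, n3=3, n4=1, n5=2, n6=2, n7=1, n8=4, n9=3, n10=3, n11=3.
Since 5 ≥ 4, a proper 5-coloring certainly exists.

Yes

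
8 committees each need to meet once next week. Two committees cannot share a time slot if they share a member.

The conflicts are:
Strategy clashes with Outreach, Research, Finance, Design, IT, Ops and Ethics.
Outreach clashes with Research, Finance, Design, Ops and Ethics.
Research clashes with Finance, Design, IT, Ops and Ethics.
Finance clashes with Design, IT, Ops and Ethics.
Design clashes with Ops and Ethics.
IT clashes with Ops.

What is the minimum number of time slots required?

6

Strategy, Outreach, Research, Finance, Design, Ethics pairwise conflict, so at least 6 time slots are needed.
6 time slots suffice: time slot 1 → {Finance}; time slot 2 → {Research}; time slot 3 → {Strategy}; time slot 4 → {Design, IT}; time slot 5 → {Outreach}; time slot 6 → {Ops, Ethics}. Each listed conflict is separated.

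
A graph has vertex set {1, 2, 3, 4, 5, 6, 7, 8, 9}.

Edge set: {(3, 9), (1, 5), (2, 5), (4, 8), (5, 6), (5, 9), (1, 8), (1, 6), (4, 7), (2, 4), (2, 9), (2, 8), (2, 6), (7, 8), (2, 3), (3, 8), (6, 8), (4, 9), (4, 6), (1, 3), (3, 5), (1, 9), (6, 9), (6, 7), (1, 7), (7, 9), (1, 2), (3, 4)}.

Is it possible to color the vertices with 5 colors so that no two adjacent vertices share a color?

The chromatic number is 5. 1, 2, 5, 6, 9 are pairwise adjacent (a clique of size 5), so at least 5 colors are needed.
5 colors suffice: color red → {3, 6}; color blue → {2, 7}; color green → {8, 9}; color yellow → {1, 4}; color purple → {5}.
That is already a proper 5-coloring.

Yes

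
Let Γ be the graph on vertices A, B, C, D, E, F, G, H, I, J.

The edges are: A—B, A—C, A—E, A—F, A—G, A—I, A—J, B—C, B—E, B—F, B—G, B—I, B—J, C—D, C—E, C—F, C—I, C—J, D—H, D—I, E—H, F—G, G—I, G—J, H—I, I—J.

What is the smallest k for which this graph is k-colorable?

5

A, B, C, I, J are mutually adjacent (a clique of size 5), so at least 5 colors are needed.
One proper 5-coloring: A=4, B=2, C=1, D=2, E=3, F=3, G=1, H=1, I=3, J=5. Every edge joins two different colors.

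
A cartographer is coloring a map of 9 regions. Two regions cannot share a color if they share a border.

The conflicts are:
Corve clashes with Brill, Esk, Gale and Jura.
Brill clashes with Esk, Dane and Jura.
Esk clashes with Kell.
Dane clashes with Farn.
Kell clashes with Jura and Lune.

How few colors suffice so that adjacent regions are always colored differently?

3

Corve, Brill, Esk are mutually in conflict, so at least 3 colors are needed.
3 colors suffice: Corve=2, Brill=1, Esk=3, Dane=2, Farn=1, Gale=1, Kell=1, Jura=3, Lune=2. No two conflicting regions share a color.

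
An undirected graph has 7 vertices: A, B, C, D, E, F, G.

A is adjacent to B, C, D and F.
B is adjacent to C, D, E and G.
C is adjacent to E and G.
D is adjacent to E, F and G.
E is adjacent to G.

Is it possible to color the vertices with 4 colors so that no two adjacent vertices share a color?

The chromatic number is 4. B, C, E, G are mutually adjacent (a clique of size 4), so at least 4 colors are needed.
4 colors suffice: color 1 → {B, F}; color 2 → {C, D}; color 3 → {A, E}; color 4 → {G}.
That is already a proper 4-coloring.

Yes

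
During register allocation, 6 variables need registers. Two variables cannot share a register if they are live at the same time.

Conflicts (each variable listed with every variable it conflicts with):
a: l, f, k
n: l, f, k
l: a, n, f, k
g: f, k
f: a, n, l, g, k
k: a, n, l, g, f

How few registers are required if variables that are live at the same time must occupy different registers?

4

a, l, f, k are mutually in conflict, so at least 4 registers are needed.
4 registers suffice: register 1 → {f}; register 2 → {k}; register 3 → {l, g}; register 4 → {a, n}. No two conflicting variables share a register.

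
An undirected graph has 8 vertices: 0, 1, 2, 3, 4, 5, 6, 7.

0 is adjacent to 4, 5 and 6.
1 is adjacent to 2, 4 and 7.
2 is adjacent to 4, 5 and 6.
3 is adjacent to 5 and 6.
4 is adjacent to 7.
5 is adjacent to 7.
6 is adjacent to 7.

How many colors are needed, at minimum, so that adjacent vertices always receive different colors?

1, 4, 7 are mutually adjacent, so at least 3 colors are needed.
One proper 3-coloring: 0=b, 1=c, 2=b, 3=b, 4=a, 5=a, 6=a, 7=b. Every edge joins two different colors.

3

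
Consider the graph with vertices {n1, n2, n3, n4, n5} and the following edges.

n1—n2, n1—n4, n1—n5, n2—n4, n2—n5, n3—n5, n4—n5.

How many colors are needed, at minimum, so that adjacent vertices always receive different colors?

4

n1, n2, n4, n5 are pairwise adjacent (a clique of size 4), so at least 4 colors are needed.
One proper 4-coloring: n1=yellow, n2=blue, n3=blue, n4=green, n5=red. Each edge has distinct colors on its endpoints.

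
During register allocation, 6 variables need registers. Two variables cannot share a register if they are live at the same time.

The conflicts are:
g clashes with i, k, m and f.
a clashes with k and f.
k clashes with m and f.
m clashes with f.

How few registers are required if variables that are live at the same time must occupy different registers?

4

g, k, m, f pairwise conflict, so at least 4 registers are needed.
4 registers suffice: register 1 → {i, k}; register 2 → {f}; register 3 → {g, a}; register 4 → {m}. Every pair that conflicts lands in different registers.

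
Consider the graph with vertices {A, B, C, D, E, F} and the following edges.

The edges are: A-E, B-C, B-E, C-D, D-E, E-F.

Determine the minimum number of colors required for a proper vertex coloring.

A and E are adjacent, so at least 2 colors are needed.
One proper 2-coloring: A=2, B=2, C=1, D=2, E=1, F=2. Every edge joins two different colors.

2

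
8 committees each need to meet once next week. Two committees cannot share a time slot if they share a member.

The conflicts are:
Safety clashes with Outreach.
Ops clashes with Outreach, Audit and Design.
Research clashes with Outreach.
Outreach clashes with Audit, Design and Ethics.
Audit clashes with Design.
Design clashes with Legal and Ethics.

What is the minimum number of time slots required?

4

Ops, Outreach, Audit, Design are mutually in conflict, so at least 4 time slots are needed.
4 time slots suffice: time slot 1 → {Outreach, Legal}; time slot 2 → {Safety, Research, Design}; time slot 3 → {Audit, Ethics}; time slot 4 → {Ops}. Every pair that conflicts lands in different time slots.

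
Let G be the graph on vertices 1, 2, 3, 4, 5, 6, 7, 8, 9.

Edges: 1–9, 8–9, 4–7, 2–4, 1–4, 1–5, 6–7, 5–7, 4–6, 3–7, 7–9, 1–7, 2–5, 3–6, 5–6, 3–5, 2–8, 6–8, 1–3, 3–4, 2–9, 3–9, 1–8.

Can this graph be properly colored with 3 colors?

No

1, 3, 4, 7 form a clique, so at least 4 colors are needed.
So 3 colors are not enough.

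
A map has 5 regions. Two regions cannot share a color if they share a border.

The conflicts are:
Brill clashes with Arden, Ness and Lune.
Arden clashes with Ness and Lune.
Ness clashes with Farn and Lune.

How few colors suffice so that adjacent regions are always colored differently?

Brill, Arden, Ness, Lune all conflict with each other, so at least 4 colors are needed.
4 colors suffice: color 1 → {Ness}; color 2 → {Farn, Lune}; color 3 → {Brill}; color 4 → {Arden}. Every pair that conflicts lands in different colors.

4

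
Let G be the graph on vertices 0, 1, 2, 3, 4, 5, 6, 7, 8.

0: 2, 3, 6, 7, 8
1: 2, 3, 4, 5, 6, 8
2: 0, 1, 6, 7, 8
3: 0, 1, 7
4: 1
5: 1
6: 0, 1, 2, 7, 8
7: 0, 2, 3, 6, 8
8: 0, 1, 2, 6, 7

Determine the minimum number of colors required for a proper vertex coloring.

5

0, 2, 6, 7, 8 form a clique, so at least 5 colors are needed.
5 colors suffice: 0=red, 1=red, 2=green, 3=blue, 4=blue, 5=blue, 6=yellow, 7=purple, 8=blue. No two adjacent vertices share a color.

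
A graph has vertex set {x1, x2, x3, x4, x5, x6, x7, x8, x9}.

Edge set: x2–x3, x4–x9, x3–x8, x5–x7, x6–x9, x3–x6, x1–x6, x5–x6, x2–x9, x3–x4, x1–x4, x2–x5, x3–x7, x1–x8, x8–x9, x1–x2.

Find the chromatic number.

2

x2 and x3 are adjacent, so at least 2 colors are needed.
2 colors suffice: x1=1, x2=2, x3=1, x4=2, x5=1, x6=2, x7=2, x8=2, x9=1. Each edge has distinct colors on its endpoints.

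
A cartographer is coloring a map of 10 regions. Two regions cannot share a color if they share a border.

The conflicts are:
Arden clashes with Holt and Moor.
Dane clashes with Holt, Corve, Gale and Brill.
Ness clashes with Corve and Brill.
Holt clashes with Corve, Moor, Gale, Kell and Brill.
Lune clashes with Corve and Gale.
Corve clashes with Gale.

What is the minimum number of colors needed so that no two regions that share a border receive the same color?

4

Dane, Holt, Corve, Gale pairwise conflict, so at least 4 colors are needed.
4 colors suffice: color 1 → {Ness, Holt, Lune}; color 2 → {Arden, Corve, Kell, Brill}; color 3 → {Moor, Gale}; color 4 → {Dane}. Each listed conflict is separated.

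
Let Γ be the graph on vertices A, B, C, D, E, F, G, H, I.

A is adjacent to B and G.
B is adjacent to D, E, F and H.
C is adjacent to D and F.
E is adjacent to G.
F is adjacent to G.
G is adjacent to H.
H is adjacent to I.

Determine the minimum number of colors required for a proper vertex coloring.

B and D are adjacent, so at least 2 colors are needed.
2 colors suffice: color 1 → {B, C, G, I}; color 2 → {A, D, E, F, H}. Each edge has distinct colors on its endpoints.

2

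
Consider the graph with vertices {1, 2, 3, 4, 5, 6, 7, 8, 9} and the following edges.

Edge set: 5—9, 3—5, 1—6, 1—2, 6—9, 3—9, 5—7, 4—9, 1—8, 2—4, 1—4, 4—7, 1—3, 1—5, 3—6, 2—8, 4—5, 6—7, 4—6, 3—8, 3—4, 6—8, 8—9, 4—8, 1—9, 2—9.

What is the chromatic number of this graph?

6

1, 3, 4, 6, 8, 9 are pairwise adjacent (a clique of size 6), so at least 6 colors are needed.
6 colors suffice: color red → {4}; color blue → {1, 7}; color green → {9}; color yellow → {5, 8}; color purple → {2, 6}; color orange → {3}. Every edge joins two different colors.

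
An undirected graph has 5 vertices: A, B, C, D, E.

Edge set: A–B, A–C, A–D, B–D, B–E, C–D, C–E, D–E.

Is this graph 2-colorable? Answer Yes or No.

No

A, B, D are mutually adjacent, so at least 3 colors are needed.
So 2 colors are not enough.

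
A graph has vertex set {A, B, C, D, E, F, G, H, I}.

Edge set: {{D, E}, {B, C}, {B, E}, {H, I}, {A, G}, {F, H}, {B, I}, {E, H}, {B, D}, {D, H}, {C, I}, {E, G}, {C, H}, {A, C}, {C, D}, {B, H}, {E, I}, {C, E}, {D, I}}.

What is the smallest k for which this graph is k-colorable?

B, C, D, E, H, I are pairwise adjacent (a clique of size 6), so at least 6 colors are needed.
6 colors suffice: color 1 → {A, E, F}; color 2 → {G, H}; color 3 → {C}; color 4 → {I}; color 5 → {B}; color 6 → {D}. No two adjacent vertices share a color.

6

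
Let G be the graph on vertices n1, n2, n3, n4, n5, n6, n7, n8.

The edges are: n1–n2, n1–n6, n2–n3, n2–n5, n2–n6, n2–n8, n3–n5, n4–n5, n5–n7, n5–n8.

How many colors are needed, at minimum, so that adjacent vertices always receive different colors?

n2, n5, n8 are pairwise adjacent, so at least 3 colors are needed.
One proper 3-coloring: n1=1, n2=2, n3=3, n4=2, n5=1, n6=3, n7=2, n8=3. Every edge joins two different colors.

3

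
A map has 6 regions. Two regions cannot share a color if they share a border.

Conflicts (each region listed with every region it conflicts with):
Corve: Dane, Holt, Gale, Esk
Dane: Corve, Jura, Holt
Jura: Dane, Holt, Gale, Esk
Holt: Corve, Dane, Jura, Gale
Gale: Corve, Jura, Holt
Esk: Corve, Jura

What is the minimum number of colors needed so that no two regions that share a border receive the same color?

3

Jura, Holt, Gale pairwise conflict, so at least 3 colors are needed.
3 colors suffice: Corve=2, Dane=3, Jura=2, Holt=1, Gale=3, Esk=1. No two conflicting regions share a color.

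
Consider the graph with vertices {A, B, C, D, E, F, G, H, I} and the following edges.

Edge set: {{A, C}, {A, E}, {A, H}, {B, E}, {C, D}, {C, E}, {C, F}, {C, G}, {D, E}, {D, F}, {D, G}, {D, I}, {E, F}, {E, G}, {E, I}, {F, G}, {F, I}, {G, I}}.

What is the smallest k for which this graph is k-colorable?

5

D, E, F, G, I are mutually adjacent (a clique of size 5), so at least 5 colors are needed.
5 colors suffice: color 1 → {E, H}; color 2 → {B, C, I}; color 3 → {A, F}; color 4 → {D}; color 5 → {G}. Every edge joins two different colors.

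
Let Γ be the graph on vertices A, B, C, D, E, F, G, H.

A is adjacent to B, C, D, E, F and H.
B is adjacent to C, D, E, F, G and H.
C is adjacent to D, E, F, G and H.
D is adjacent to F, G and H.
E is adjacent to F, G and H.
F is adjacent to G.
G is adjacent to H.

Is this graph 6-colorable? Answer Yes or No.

Yes

The chromatic number is 5. A, B, C, E, H form a clique, so at least 5 colors are needed.
One proper 5-coloring: A=5, B=2, C=1, D=4, E=4, F=3, G=5, H=3.
Since 6 ≥ 5, a proper 6-coloring certainly exists.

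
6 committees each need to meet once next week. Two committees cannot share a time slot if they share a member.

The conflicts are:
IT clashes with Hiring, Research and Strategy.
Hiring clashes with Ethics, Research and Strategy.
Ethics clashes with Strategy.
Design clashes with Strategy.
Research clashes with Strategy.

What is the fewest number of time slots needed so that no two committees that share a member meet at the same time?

IT, Hiring, Research, Strategy are mutually in conflict, so at least 4 time slots are needed.
4 time slots suffice: time slot 1 → {Strategy}; time slot 2 → {Hiring, Design}; time slot 3 → {Ethics, Research}; time slot 4 → {IT}. No two conflicting committees share a time slot.

4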